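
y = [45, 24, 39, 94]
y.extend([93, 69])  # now [45, 24, 39, 94, 93, 69]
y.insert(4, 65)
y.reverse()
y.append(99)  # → [69, 93, 65, 94, 39, 24, 45, 99]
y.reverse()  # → [99, 45, 24, 39, 94, 65, 93, 69]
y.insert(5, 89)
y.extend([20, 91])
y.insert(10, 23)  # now [99, 45, 24, 39, 94, 89, 65, 93, 69, 20, 23, 91]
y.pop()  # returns 91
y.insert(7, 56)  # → [99, 45, 24, 39, 94, 89, 65, 56, 93, 69, 20, 23]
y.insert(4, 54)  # [99, 45, 24, 39, 54, 94, 89, 65, 56, 93, 69, 20, 23]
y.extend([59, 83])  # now [99, 45, 24, 39, 54, 94, 89, 65, 56, 93, 69, 20, 23, 59, 83]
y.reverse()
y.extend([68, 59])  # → [83, 59, 23, 20, 69, 93, 56, 65, 89, 94, 54, 39, 24, 45, 99, 68, 59]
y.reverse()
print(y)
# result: [59, 68, 99, 45, 24, 39, 54, 94, 89, 65, 56, 93, 69, 20, 23, 59, 83]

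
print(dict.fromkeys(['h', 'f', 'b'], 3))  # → {'h': 3, 'f': 3, 'b': 3}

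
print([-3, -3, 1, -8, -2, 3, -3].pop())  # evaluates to -3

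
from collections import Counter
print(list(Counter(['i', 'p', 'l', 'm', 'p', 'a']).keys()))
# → ['i', 'p', 'l', 'm', 'a']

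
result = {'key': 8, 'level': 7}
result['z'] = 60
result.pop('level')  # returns 7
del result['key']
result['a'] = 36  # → {'z': 60, 'a': 36}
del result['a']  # {'z': 60}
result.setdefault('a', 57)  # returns 57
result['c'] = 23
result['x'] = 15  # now {'z': 60, 'a': 57, 'c': 23, 'x': 15}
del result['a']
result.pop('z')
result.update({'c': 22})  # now {'c': 22, 'x': 15}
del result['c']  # {'x': 15}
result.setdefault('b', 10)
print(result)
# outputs {'x': 15, 'b': 10}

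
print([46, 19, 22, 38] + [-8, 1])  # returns [46, 19, 22, 38, -8, 1]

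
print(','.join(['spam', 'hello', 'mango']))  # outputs spam,hello,mango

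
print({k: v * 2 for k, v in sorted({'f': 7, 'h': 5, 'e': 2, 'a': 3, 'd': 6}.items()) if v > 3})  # {'d': 12, 'f': 14, 'h': 10}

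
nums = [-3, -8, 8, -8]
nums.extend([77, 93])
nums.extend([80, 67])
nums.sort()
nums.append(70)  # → [-8, -8, -3, 8, 67, 77, 80, 93, 70]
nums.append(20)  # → [-8, -8, -3, 8, 67, 77, 80, 93, 70, 20]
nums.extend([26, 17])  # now [-8, -8, -3, 8, 67, 77, 80, 93, 70, 20, 26, 17]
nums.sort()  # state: [-8, -8, -3, 8, 17, 20, 26, 67, 70, 77, 80, 93]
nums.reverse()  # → [93, 80, 77, 70, 67, 26, 20, 17, 8, -3, -8, -8]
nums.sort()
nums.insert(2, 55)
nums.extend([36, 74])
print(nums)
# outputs [-8, -8, 55, -3, 8, 17, 20, 26, 67, 70, 77, 80, 93, 36, 74]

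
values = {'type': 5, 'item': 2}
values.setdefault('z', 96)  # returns 96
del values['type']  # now {'item': 2, 'z': 96}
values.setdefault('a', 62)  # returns 62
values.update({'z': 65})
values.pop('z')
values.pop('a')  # 62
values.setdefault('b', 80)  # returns 80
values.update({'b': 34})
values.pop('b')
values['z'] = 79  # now {'item': 2, 'z': 79}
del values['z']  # {'item': 2}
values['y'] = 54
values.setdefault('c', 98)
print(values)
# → {'item': 2, 'y': 54, 'c': 98}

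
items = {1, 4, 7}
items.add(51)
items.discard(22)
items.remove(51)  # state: {1, 4, 7}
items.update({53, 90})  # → {1, 4, 7, 53, 90}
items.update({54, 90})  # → {1, 4, 7, 53, 54, 90}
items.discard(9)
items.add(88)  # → {1, 4, 7, 53, 54, 88, 90}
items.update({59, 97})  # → {1, 4, 7, 53, 54, 59, 88, 90, 97}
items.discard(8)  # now {1, 4, 7, 53, 54, 59, 88, 90, 97}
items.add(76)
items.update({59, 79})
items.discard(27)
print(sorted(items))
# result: [1, 4, 7, 53, 54, 59, 76, 79, 88, 90, 97]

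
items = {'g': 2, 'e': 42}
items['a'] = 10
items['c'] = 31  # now {'g': 2, 'e': 42, 'a': 10, 'c': 31}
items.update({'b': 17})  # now {'g': 2, 'e': 42, 'a': 10, 'c': 31, 'b': 17}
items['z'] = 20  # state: {'g': 2, 'e': 42, 'a': 10, 'c': 31, 'b': 17, 'z': 20}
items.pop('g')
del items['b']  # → {'e': 42, 'a': 10, 'c': 31, 'z': 20}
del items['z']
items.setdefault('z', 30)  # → 30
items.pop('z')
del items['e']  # {'a': 10, 'c': 31}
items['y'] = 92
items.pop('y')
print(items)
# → {'a': 10, 'c': 31}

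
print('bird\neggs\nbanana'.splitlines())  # ['bird', 'eggs', 'banana']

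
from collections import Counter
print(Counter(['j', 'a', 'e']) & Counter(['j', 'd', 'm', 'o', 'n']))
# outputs Counter({'j': 1})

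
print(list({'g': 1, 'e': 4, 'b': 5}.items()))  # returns [('g', 1), ('e', 4), ('b', 5)]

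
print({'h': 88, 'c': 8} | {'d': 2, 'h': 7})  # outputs {'h': 7, 'c': 8, 'd': 2}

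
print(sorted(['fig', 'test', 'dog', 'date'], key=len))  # ['fig', 'dog', 'test', 'date']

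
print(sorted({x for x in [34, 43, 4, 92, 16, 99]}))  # [4, 16, 34, 43, 92, 99]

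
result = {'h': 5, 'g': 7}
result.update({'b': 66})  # {'h': 5, 'g': 7, 'b': 66}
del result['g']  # {'h': 5, 'b': 66}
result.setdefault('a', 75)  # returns 75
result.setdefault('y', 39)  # 39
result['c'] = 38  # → {'h': 5, 'b': 66, 'a': 75, 'y': 39, 'c': 38}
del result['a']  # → {'h': 5, 'b': 66, 'y': 39, 'c': 38}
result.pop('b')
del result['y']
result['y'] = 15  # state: {'h': 5, 'c': 38, 'y': 15}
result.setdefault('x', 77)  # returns 77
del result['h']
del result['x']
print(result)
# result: {'c': 38, 'y': 15}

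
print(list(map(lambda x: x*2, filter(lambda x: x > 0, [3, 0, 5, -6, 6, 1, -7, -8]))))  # [6, 10, 12, 2]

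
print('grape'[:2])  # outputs gr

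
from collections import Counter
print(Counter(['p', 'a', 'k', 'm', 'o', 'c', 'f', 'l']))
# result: Counter({'p': 1, 'a': 1, 'k': 1, 'm': 1, 'o': 1, 'c': 1, 'f': 1, 'l': 1})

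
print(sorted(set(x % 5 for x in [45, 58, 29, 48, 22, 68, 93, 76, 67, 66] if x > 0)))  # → [0, 1, 2, 3, 4]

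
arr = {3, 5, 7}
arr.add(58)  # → {3, 5, 7, 58}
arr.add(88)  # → {3, 5, 7, 58, 88}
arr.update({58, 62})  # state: {3, 5, 7, 58, 62, 88}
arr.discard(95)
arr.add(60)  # {3, 5, 7, 58, 60, 62, 88}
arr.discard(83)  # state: {3, 5, 7, 58, 60, 62, 88}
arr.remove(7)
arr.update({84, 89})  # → {3, 5, 58, 60, 62, 84, 88, 89}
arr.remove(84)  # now {3, 5, 58, 60, 62, 88, 89}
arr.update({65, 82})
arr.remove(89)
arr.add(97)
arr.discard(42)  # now {3, 5, 58, 60, 62, 65, 82, 88, 97}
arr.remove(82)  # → {3, 5, 58, 60, 62, 65, 88, 97}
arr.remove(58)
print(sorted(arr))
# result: [3, 5, 60, 62, 65, 88, 97]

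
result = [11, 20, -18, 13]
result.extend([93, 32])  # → [11, 20, -18, 13, 93, 32]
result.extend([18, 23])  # [11, 20, -18, 13, 93, 32, 18, 23]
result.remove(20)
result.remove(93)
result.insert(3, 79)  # [11, -18, 13, 79, 32, 18, 23]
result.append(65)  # [11, -18, 13, 79, 32, 18, 23, 65]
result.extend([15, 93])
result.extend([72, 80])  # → [11, -18, 13, 79, 32, 18, 23, 65, 15, 93, 72, 80]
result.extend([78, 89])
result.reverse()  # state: [89, 78, 80, 72, 93, 15, 65, 23, 18, 32, 79, 13, -18, 11]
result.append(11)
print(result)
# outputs [89, 78, 80, 72, 93, 15, 65, 23, 18, 32, 79, 13, -18, 11, 11]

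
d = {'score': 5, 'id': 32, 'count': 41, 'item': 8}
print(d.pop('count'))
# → 41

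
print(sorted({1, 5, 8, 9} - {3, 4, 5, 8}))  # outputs [1, 9]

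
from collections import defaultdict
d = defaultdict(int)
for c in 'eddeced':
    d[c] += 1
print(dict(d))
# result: {'e': 3, 'd': 3, 'c': 1}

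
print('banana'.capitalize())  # Banana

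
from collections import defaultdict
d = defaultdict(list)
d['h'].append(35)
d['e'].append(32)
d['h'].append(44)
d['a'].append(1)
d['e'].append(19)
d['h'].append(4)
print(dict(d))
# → {'h': [35, 44, 4], 'e': [32, 19], 'a': [1]}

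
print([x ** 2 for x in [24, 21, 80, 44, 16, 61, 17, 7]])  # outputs [576, 441, 6400, 1936, 256, 3721, 289, 49]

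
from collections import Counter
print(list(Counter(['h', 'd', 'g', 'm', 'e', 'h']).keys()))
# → ['h', 'd', 'g', 'm', 'e']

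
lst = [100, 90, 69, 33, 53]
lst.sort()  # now [33, 53, 69, 90, 100]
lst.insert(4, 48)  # [33, 53, 69, 90, 48, 100]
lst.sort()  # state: [33, 48, 53, 69, 90, 100]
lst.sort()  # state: [33, 48, 53, 69, 90, 100]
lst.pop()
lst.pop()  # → 90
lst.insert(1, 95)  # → [33, 95, 48, 53, 69]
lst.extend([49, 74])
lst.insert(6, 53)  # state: [33, 95, 48, 53, 69, 49, 53, 74]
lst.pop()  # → 74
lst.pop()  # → 53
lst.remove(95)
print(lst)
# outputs [33, 48, 53, 69, 49]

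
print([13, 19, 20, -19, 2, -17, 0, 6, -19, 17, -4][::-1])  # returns [-4, 17, -19, 6, 0, -17, 2, -19, 20, 19, 13]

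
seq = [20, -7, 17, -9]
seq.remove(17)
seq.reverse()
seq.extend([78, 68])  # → [-9, -7, 20, 78, 68]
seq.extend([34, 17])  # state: [-9, -7, 20, 78, 68, 34, 17]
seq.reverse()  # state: [17, 34, 68, 78, 20, -7, -9]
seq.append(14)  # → [17, 34, 68, 78, 20, -7, -9, 14]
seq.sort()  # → [-9, -7, 14, 17, 20, 34, 68, 78]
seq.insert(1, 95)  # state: [-9, 95, -7, 14, 17, 20, 34, 68, 78]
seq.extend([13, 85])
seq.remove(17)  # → [-9, 95, -7, 14, 20, 34, 68, 78, 13, 85]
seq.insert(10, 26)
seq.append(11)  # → [-9, 95, -7, 14, 20, 34, 68, 78, 13, 85, 26, 11]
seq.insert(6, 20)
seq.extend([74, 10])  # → [-9, 95, -7, 14, 20, 34, 20, 68, 78, 13, 85, 26, 11, 74, 10]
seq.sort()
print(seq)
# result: [-9, -7, 10, 11, 13, 14, 20, 20, 26, 34, 68, 74, 78, 85, 95]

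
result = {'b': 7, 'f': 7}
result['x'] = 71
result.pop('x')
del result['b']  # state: {'f': 7}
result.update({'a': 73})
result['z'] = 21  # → {'f': 7, 'a': 73, 'z': 21}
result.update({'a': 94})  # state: {'f': 7, 'a': 94, 'z': 21}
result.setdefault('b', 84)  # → 84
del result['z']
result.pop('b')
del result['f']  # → {'a': 94}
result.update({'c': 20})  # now {'a': 94, 'c': 20}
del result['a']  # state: {'c': 20}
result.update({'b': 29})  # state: {'c': 20, 'b': 29}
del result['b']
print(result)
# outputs {'c': 20}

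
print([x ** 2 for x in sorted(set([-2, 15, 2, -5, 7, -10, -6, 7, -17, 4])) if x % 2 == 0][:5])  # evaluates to [100, 36, 4, 4, 16]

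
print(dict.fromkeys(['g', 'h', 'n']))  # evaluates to {'g': None, 'h': None, 'n': None}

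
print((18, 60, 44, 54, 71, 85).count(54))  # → 1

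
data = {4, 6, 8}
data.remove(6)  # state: {4, 8}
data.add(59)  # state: {4, 8, 59}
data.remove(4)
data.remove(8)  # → {59}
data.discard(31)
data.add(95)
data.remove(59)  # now {95}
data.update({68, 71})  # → {68, 71, 95}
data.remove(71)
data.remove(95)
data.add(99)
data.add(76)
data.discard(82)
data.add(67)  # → {67, 68, 76, 99}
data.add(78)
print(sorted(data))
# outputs [67, 68, 76, 78, 99]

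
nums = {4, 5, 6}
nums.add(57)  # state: {4, 5, 6, 57}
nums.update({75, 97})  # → {4, 5, 6, 57, 75, 97}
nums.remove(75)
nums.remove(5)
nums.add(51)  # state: {4, 6, 51, 57, 97}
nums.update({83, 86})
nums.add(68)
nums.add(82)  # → {4, 6, 51, 57, 68, 82, 83, 86, 97}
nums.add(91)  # {4, 6, 51, 57, 68, 82, 83, 86, 91, 97}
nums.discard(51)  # {4, 6, 57, 68, 82, 83, 86, 91, 97}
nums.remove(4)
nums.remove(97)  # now {6, 57, 68, 82, 83, 86, 91}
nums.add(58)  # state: {6, 57, 58, 68, 82, 83, 86, 91}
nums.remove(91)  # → {6, 57, 58, 68, 82, 83, 86}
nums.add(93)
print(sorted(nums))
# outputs [6, 57, 58, 68, 82, 83, 86, 93]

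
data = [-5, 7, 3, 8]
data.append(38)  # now [-5, 7, 3, 8, 38]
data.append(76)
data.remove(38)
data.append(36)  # [-5, 7, 3, 8, 76, 36]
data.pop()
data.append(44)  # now [-5, 7, 3, 8, 76, 44]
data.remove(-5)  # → [7, 3, 8, 76, 44]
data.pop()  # 44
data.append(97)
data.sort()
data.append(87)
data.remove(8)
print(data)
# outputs [3, 7, 76, 97, 87]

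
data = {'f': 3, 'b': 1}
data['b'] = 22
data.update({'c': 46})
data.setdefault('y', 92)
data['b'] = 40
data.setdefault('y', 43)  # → 92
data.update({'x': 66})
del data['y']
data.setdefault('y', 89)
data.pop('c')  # 46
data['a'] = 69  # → {'f': 3, 'b': 40, 'x': 66, 'y': 89, 'a': 69}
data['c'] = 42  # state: {'f': 3, 'b': 40, 'x': 66, 'y': 89, 'a': 69, 'c': 42}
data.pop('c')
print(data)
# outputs {'f': 3, 'b': 40, 'x': 66, 'y': 89, 'a': 69}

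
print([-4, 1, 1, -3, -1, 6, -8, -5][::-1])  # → [-5, -8, 6, -1, -3, 1, 1, -4]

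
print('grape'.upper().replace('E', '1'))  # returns GRAP1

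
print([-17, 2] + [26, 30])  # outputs [-17, 2, 26, 30]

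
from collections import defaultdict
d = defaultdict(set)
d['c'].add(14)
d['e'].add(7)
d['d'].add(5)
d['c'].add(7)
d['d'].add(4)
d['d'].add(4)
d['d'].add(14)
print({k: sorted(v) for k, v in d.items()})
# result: {'c': [7, 14], 'e': [7], 'd': [4, 5, 14]}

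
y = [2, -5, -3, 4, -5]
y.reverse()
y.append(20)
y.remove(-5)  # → [4, -3, -5, 2, 20]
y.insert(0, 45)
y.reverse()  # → [20, 2, -5, -3, 4, 45]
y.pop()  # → 45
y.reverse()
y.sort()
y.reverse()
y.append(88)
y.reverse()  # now [88, -5, -3, 2, 4, 20]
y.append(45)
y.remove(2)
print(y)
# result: [88, -5, -3, 4, 20, 45]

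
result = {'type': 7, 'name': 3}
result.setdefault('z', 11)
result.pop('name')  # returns 3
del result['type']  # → {'z': 11}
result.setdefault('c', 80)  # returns 80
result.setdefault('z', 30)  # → 11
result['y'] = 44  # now {'z': 11, 'c': 80, 'y': 44}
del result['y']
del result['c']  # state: {'z': 11}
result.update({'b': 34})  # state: {'z': 11, 'b': 34}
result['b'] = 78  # {'z': 11, 'b': 78}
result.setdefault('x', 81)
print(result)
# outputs {'z': 11, 'b': 78, 'x': 81}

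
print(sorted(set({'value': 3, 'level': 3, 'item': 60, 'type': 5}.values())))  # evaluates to [3, 5, 60]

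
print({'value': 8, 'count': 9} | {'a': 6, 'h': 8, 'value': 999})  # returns {'value': 999, 'count': 9, 'a': 6, 'h': 8}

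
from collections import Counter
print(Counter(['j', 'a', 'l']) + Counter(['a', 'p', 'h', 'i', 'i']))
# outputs Counter({'a': 2, 'i': 2, 'j': 1, 'l': 1, 'p': 1, 'h': 1})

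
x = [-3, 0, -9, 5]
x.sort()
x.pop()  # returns 5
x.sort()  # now [-9, -3, 0]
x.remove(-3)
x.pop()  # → 0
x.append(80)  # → [-9, 80]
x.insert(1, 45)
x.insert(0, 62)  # [62, -9, 45, 80]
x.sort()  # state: [-9, 45, 62, 80]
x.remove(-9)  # [45, 62, 80]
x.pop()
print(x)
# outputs [45, 62]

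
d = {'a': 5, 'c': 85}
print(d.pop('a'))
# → 5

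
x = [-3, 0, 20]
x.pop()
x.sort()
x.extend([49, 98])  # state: [-3, 0, 49, 98]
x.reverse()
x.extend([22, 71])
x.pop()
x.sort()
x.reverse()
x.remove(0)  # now [98, 49, 22, -3]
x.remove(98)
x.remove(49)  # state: [22, -3]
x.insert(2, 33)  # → [22, -3, 33]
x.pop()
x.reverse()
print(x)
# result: [-3, 22]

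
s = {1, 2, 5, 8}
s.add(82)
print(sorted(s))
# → [1, 2, 5, 8, 82]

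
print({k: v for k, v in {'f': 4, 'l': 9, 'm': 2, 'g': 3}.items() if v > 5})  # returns {'l': 9}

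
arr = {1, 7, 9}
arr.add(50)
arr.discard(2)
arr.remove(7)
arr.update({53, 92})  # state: {1, 9, 50, 53, 92}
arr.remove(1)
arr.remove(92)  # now {9, 50, 53}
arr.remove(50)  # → {9, 53}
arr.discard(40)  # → {9, 53}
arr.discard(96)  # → {9, 53}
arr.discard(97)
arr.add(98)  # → {9, 53, 98}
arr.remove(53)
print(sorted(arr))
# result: [9, 98]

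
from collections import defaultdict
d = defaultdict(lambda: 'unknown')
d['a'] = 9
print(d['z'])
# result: unknown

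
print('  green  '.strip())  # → green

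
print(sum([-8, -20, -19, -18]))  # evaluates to -65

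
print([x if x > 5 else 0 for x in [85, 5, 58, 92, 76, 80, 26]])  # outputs [85, 0, 58, 92, 76, 80, 26]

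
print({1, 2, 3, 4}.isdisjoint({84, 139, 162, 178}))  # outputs True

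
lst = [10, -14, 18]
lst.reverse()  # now [18, -14, 10]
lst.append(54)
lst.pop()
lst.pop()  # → 10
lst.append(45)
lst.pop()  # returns 45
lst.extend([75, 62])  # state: [18, -14, 75, 62]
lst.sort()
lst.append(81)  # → [-14, 18, 62, 75, 81]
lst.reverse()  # [81, 75, 62, 18, -14]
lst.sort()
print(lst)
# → [-14, 18, 62, 75, 81]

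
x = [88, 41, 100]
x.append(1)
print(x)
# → [88, 41, 100, 1]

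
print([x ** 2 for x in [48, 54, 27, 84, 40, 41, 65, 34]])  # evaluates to [2304, 2916, 729, 7056, 1600, 1681, 4225, 1156]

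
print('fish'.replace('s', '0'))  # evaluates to fi0h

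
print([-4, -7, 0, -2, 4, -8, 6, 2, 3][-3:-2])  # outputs [6]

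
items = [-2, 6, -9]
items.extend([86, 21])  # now [-2, 6, -9, 86, 21]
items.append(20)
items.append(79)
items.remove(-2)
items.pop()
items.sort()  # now [-9, 6, 20, 21, 86]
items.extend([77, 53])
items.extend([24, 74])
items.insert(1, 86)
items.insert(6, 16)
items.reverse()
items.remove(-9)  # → [74, 24, 53, 77, 16, 86, 21, 20, 6, 86]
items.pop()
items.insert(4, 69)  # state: [74, 24, 53, 77, 69, 16, 86, 21, 20, 6]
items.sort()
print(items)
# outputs [6, 16, 20, 21, 24, 53, 69, 74, 77, 86]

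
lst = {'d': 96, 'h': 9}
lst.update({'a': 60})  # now {'d': 96, 'h': 9, 'a': 60}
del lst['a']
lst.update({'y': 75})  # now {'d': 96, 'h': 9, 'y': 75}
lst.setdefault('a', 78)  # 78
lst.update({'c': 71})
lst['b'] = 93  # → {'d': 96, 'h': 9, 'y': 75, 'a': 78, 'c': 71, 'b': 93}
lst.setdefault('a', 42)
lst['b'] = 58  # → {'d': 96, 'h': 9, 'y': 75, 'a': 78, 'c': 71, 'b': 58}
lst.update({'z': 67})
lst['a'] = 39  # {'d': 96, 'h': 9, 'y': 75, 'a': 39, 'c': 71, 'b': 58, 'z': 67}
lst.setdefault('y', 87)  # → 75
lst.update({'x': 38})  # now {'d': 96, 'h': 9, 'y': 75, 'a': 39, 'c': 71, 'b': 58, 'z': 67, 'x': 38}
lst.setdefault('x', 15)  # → 38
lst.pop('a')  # 39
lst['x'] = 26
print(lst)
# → {'d': 96, 'h': 9, 'y': 75, 'c': 71, 'b': 58, 'z': 67, 'x': 26}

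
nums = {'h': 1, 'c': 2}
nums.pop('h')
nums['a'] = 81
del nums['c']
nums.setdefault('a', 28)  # 81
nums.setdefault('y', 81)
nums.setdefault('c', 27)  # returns 27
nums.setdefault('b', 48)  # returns 48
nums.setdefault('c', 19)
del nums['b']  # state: {'a': 81, 'y': 81, 'c': 27}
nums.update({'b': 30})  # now {'a': 81, 'y': 81, 'c': 27, 'b': 30}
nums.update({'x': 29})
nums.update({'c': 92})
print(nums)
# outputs {'a': 81, 'y': 81, 'c': 92, 'b': 30, 'x': 29}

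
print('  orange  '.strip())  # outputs orange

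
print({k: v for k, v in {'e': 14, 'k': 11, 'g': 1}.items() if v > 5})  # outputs {'e': 14, 'k': 11}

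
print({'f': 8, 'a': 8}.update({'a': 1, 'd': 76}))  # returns None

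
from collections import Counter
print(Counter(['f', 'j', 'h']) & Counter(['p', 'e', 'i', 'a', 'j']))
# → Counter({'j': 1})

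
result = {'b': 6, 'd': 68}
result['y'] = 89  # {'b': 6, 'd': 68, 'y': 89}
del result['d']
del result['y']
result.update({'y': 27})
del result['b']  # {'y': 27}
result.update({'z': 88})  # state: {'y': 27, 'z': 88}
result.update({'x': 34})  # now {'y': 27, 'z': 88, 'x': 34}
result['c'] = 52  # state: {'y': 27, 'z': 88, 'x': 34, 'c': 52}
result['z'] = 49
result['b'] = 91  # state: {'y': 27, 'z': 49, 'x': 34, 'c': 52, 'b': 91}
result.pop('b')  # 91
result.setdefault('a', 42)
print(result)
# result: {'y': 27, 'z': 49, 'x': 34, 'c': 52, 'a': 42}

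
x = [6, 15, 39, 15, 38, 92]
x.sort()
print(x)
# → [6, 15, 15, 38, 39, 92]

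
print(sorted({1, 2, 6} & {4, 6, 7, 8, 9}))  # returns [6]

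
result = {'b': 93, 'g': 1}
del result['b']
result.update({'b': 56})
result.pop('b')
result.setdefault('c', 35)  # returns 35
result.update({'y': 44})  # {'g': 1, 'c': 35, 'y': 44}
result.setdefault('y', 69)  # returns 44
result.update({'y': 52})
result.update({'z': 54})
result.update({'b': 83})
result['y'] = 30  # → {'g': 1, 'c': 35, 'y': 30, 'z': 54, 'b': 83}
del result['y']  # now {'g': 1, 'c': 35, 'z': 54, 'b': 83}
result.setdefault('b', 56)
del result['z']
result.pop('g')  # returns 1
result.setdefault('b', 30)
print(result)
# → {'c': 35, 'b': 83}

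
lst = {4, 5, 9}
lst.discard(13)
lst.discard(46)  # {4, 5, 9}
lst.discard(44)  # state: {4, 5, 9}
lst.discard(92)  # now {4, 5, 9}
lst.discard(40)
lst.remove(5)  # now {4, 9}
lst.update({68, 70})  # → {4, 9, 68, 70}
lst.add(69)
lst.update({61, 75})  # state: {4, 9, 61, 68, 69, 70, 75}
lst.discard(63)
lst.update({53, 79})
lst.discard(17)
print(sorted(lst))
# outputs [4, 9, 53, 61, 68, 69, 70, 75, 79]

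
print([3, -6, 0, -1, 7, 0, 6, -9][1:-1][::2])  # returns [-6, -1, 0]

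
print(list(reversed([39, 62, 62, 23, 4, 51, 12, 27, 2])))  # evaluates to [2, 27, 12, 51, 4, 23, 62, 62, 39]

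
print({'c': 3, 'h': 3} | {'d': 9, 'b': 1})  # {'c': 3, 'h': 3, 'd': 9, 'b': 1}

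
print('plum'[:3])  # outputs plu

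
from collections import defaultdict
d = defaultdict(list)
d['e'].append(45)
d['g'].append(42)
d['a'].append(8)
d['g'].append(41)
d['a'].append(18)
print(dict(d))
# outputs {'e': [45], 'g': [42, 41], 'a': [8, 18]}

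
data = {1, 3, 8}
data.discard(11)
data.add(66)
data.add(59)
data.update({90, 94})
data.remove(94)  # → {1, 3, 8, 59, 66, 90}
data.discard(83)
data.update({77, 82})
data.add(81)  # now {1, 3, 8, 59, 66, 77, 81, 82, 90}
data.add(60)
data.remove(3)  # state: {1, 8, 59, 60, 66, 77, 81, 82, 90}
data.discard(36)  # {1, 8, 59, 60, 66, 77, 81, 82, 90}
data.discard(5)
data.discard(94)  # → {1, 8, 59, 60, 66, 77, 81, 82, 90}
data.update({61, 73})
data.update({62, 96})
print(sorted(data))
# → [1, 8, 59, 60, 61, 62, 66, 73, 77, 81, 82, 90, 96]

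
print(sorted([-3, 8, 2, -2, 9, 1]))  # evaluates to [-3, -2, 1, 2, 8, 9]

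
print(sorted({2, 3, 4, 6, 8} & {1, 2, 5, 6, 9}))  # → [2, 6]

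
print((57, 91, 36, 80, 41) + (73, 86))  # (57, 91, 36, 80, 41, 73, 86)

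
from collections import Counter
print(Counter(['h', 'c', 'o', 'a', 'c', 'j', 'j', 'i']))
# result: Counter({'c': 2, 'j': 2, 'h': 1, 'o': 1, 'a': 1, 'i': 1})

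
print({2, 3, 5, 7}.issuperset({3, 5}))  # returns True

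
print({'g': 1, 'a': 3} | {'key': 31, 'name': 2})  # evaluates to {'g': 1, 'a': 3, 'key': 31, 'name': 2}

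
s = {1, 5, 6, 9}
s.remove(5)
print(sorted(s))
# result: [1, 6, 9]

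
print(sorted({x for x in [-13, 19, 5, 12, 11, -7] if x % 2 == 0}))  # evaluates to [12]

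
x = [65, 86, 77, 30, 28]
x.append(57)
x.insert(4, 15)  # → [65, 86, 77, 30, 15, 28, 57]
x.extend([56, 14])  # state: [65, 86, 77, 30, 15, 28, 57, 56, 14]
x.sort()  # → [14, 15, 28, 30, 56, 57, 65, 77, 86]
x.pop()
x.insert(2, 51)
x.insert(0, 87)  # [87, 14, 15, 51, 28, 30, 56, 57, 65, 77]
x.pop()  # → 77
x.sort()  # [14, 15, 28, 30, 51, 56, 57, 65, 87]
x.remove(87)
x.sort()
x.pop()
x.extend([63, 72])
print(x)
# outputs [14, 15, 28, 30, 51, 56, 57, 63, 72]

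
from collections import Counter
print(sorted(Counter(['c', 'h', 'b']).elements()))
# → ['b', 'c', 'h']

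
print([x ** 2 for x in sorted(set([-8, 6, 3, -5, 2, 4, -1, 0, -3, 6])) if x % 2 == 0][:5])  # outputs [64, 0, 4, 16, 36]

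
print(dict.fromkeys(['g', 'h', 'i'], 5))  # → {'g': 5, 'h': 5, 'i': 5}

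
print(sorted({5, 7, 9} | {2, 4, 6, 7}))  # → [2, 4, 5, 6, 7, 9]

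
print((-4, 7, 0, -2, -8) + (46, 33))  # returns (-4, 7, 0, -2, -8, 46, 33)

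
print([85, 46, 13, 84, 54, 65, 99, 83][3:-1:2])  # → [84, 65]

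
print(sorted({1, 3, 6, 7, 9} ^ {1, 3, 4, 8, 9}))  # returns [4, 6, 7, 8]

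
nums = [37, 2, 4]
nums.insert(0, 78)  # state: [78, 37, 2, 4]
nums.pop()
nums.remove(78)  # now [37, 2]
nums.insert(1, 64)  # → [37, 64, 2]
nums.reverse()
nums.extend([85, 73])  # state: [2, 64, 37, 85, 73]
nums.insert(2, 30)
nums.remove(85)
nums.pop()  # 73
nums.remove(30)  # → [2, 64, 37]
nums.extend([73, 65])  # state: [2, 64, 37, 73, 65]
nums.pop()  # 65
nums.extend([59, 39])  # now [2, 64, 37, 73, 59, 39]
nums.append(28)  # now [2, 64, 37, 73, 59, 39, 28]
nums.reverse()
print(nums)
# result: [28, 39, 59, 73, 37, 64, 2]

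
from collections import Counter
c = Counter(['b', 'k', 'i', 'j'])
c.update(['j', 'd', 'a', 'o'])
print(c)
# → Counter({'j': 2, 'b': 1, 'k': 1, 'i': 1, 'd': 1, 'a': 1, 'o': 1})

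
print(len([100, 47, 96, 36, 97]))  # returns 5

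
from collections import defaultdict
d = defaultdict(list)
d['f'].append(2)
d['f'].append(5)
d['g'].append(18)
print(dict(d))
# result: {'f': [2, 5], 'g': [18]}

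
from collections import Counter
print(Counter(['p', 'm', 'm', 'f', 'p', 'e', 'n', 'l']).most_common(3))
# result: [('p', 2), ('m', 2), ('f', 1)]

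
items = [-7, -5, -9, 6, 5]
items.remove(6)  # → [-7, -5, -9, 5]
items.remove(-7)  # [-5, -9, 5]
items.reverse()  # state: [5, -9, -5]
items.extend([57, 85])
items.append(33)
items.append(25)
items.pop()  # 25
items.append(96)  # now [5, -9, -5, 57, 85, 33, 96]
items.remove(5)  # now [-9, -5, 57, 85, 33, 96]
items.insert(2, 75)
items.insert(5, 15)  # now [-9, -5, 75, 57, 85, 15, 33, 96]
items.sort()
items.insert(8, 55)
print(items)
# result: [-9, -5, 15, 33, 57, 75, 85, 96, 55]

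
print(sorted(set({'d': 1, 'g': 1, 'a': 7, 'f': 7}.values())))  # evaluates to [1, 7]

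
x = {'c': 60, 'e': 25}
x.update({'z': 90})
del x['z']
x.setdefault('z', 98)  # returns 98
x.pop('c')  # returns 60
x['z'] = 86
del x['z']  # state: {'e': 25}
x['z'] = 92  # {'e': 25, 'z': 92}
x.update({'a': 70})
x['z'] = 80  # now {'e': 25, 'z': 80, 'a': 70}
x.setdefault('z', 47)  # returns 80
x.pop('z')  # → 80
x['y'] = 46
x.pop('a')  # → 70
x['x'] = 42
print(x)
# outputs {'e': 25, 'y': 46, 'x': 42}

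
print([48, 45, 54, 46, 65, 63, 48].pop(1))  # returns 45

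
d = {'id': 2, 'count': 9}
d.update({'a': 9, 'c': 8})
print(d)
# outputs {'id': 2, 'count': 9, 'a': 9, 'c': 8}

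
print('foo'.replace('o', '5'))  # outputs f55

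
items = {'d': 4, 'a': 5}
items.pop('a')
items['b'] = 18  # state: {'d': 4, 'b': 18}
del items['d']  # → {'b': 18}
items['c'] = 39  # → {'b': 18, 'c': 39}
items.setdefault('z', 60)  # 60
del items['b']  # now {'c': 39, 'z': 60}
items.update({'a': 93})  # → {'c': 39, 'z': 60, 'a': 93}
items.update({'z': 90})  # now {'c': 39, 'z': 90, 'a': 93}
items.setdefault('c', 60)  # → 39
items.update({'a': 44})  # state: {'c': 39, 'z': 90, 'a': 44}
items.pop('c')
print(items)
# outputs {'z': 90, 'a': 44}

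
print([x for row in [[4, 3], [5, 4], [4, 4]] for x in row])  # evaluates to [4, 3, 5, 4, 4, 4]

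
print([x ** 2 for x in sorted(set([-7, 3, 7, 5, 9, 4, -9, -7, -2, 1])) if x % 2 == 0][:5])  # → [4, 16]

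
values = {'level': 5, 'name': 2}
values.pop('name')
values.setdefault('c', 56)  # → 56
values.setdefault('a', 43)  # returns 43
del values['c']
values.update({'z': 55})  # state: {'level': 5, 'a': 43, 'z': 55}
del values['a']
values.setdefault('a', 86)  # 86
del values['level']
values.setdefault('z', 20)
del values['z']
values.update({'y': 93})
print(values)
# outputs {'a': 86, 'y': 93}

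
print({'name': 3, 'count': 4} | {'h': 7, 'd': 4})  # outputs {'name': 3, 'count': 4, 'h': 7, 'd': 4}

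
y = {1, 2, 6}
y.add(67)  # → {1, 2, 6, 67}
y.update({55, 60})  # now {1, 2, 6, 55, 60, 67}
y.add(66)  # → {1, 2, 6, 55, 60, 66, 67}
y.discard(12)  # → {1, 2, 6, 55, 60, 66, 67}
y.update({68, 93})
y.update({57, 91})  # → {1, 2, 6, 55, 57, 60, 66, 67, 68, 91, 93}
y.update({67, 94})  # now {1, 2, 6, 55, 57, 60, 66, 67, 68, 91, 93, 94}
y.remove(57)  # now {1, 2, 6, 55, 60, 66, 67, 68, 91, 93, 94}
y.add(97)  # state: {1, 2, 6, 55, 60, 66, 67, 68, 91, 93, 94, 97}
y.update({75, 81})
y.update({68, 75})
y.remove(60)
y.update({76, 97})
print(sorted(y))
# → [1, 2, 6, 55, 66, 67, 68, 75, 76, 81, 91, 93, 94, 97]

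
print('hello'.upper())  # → HELLO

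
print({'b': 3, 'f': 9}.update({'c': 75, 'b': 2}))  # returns None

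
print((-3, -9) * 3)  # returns (-3, -9, -3, -9, -3, -9)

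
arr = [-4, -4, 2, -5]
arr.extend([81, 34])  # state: [-4, -4, 2, -5, 81, 34]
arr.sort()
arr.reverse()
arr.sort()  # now [-5, -4, -4, 2, 34, 81]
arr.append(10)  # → [-5, -4, -4, 2, 34, 81, 10]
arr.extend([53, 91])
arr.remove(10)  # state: [-5, -4, -4, 2, 34, 81, 53, 91]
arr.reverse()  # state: [91, 53, 81, 34, 2, -4, -4, -5]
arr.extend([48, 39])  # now [91, 53, 81, 34, 2, -4, -4, -5, 48, 39]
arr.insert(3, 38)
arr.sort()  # [-5, -4, -4, 2, 34, 38, 39, 48, 53, 81, 91]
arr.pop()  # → 91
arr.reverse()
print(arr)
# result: [81, 53, 48, 39, 38, 34, 2, -4, -4, -5]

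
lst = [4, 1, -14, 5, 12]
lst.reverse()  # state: [12, 5, -14, 1, 4]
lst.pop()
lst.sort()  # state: [-14, 1, 5, 12]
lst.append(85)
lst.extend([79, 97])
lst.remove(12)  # [-14, 1, 5, 85, 79, 97]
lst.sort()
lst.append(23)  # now [-14, 1, 5, 79, 85, 97, 23]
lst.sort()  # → [-14, 1, 5, 23, 79, 85, 97]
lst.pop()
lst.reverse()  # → [85, 79, 23, 5, 1, -14]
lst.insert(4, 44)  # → [85, 79, 23, 5, 44, 1, -14]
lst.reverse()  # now [-14, 1, 44, 5, 23, 79, 85]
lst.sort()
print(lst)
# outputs [-14, 1, 5, 23, 44, 79, 85]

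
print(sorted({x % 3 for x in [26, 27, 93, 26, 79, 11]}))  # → [0, 1, 2]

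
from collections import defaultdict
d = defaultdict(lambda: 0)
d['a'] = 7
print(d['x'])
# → 0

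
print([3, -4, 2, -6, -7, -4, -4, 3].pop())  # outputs 3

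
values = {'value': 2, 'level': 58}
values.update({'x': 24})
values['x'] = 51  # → {'value': 2, 'level': 58, 'x': 51}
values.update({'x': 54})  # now {'value': 2, 'level': 58, 'x': 54}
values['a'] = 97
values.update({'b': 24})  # {'value': 2, 'level': 58, 'x': 54, 'a': 97, 'b': 24}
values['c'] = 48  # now {'value': 2, 'level': 58, 'x': 54, 'a': 97, 'b': 24, 'c': 48}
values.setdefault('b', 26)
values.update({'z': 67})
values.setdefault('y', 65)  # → 65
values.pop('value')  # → 2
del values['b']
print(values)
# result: {'level': 58, 'x': 54, 'a': 97, 'c': 48, 'z': 67, 'y': 65}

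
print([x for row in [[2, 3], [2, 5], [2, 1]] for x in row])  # [2, 3, 2, 5, 2, 1]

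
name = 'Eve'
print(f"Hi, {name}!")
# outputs Hi, Eve!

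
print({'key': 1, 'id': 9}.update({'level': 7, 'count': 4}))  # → None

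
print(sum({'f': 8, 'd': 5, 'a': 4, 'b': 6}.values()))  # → 23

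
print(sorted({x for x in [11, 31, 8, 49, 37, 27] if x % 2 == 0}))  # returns [8]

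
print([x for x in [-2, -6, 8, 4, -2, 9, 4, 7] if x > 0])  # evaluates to [8, 4, 9, 4, 7]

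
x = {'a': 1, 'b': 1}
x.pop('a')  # 1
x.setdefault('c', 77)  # 77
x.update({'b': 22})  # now {'b': 22, 'c': 77}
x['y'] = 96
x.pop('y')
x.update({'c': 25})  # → {'b': 22, 'c': 25}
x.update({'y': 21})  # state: {'b': 22, 'c': 25, 'y': 21}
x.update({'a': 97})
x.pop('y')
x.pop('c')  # 25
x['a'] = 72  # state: {'b': 22, 'a': 72}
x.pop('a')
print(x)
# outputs {'b': 22}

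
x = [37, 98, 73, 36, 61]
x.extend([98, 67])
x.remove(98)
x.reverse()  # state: [67, 98, 61, 36, 73, 37]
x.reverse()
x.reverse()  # [67, 98, 61, 36, 73, 37]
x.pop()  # 37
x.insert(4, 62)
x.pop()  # 73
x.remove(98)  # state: [67, 61, 36, 62]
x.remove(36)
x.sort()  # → [61, 62, 67]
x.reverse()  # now [67, 62, 61]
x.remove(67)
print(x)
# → [62, 61]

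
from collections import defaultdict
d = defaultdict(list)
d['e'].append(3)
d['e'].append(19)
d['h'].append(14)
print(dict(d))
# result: {'e': [3, 19], 'h': [14]}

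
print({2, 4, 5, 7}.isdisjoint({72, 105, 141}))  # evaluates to True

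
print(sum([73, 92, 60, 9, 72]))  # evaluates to 306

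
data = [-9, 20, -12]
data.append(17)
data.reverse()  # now [17, -12, 20, -9]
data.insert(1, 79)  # [17, 79, -12, 20, -9]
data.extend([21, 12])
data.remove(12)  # [17, 79, -12, 20, -9, 21]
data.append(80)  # [17, 79, -12, 20, -9, 21, 80]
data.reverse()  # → [80, 21, -9, 20, -12, 79, 17]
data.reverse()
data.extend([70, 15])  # [17, 79, -12, 20, -9, 21, 80, 70, 15]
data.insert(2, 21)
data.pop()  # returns 15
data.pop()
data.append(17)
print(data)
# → [17, 79, 21, -12, 20, -9, 21, 80, 17]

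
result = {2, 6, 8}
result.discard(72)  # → {2, 6, 8}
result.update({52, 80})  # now {2, 6, 8, 52, 80}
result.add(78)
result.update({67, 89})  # {2, 6, 8, 52, 67, 78, 80, 89}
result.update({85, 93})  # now {2, 6, 8, 52, 67, 78, 80, 85, 89, 93}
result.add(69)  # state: {2, 6, 8, 52, 67, 69, 78, 80, 85, 89, 93}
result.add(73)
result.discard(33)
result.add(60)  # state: {2, 6, 8, 52, 60, 67, 69, 73, 78, 80, 85, 89, 93}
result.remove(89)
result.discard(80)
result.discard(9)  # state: {2, 6, 8, 52, 60, 67, 69, 73, 78, 85, 93}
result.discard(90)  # {2, 6, 8, 52, 60, 67, 69, 73, 78, 85, 93}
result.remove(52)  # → {2, 6, 8, 60, 67, 69, 73, 78, 85, 93}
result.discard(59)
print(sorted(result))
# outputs [2, 6, 8, 60, 67, 69, 73, 78, 85, 93]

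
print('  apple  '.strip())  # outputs apple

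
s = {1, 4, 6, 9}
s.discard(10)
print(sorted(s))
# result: [1, 4, 6, 9]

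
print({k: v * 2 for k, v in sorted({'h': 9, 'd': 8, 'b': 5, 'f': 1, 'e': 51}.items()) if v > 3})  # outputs {'b': 10, 'd': 16, 'e': 102, 'h': 18}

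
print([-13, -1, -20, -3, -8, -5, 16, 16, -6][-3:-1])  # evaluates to [16, 16]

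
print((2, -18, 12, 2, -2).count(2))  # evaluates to 2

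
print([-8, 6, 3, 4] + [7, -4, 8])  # [-8, 6, 3, 4, 7, -4, 8]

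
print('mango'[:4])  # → mang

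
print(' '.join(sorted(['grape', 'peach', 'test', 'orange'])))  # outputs grape orange peach test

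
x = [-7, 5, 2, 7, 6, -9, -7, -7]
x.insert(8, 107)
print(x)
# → [-7, 5, 2, 7, 6, -9, -7, -7, 107]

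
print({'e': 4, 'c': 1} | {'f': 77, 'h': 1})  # {'e': 4, 'c': 1, 'f': 77, 'h': 1}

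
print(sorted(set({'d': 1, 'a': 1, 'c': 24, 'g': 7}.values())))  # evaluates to [1, 7, 24]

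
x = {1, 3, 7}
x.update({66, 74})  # {1, 3, 7, 66, 74}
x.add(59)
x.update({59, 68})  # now {1, 3, 7, 59, 66, 68, 74}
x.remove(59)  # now {1, 3, 7, 66, 68, 74}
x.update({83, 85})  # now {1, 3, 7, 66, 68, 74, 83, 85}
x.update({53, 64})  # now {1, 3, 7, 53, 64, 66, 68, 74, 83, 85}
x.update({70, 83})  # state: {1, 3, 7, 53, 64, 66, 68, 70, 74, 83, 85}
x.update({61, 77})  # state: {1, 3, 7, 53, 61, 64, 66, 68, 70, 74, 77, 83, 85}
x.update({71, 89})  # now {1, 3, 7, 53, 61, 64, 66, 68, 70, 71, 74, 77, 83, 85, 89}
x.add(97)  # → {1, 3, 7, 53, 61, 64, 66, 68, 70, 71, 74, 77, 83, 85, 89, 97}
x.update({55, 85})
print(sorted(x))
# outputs [1, 3, 7, 53, 55, 61, 64, 66, 68, 70, 71, 74, 77, 83, 85, 89, 97]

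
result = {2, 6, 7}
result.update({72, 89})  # {2, 6, 7, 72, 89}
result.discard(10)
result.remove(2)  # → {6, 7, 72, 89}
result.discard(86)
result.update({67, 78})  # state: {6, 7, 67, 72, 78, 89}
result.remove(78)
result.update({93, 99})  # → {6, 7, 67, 72, 89, 93, 99}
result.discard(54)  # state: {6, 7, 67, 72, 89, 93, 99}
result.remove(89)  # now {6, 7, 67, 72, 93, 99}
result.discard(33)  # {6, 7, 67, 72, 93, 99}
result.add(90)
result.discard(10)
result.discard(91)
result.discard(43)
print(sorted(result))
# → [6, 7, 67, 72, 90, 93, 99]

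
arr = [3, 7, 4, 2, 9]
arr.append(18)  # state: [3, 7, 4, 2, 9, 18]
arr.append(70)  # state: [3, 7, 4, 2, 9, 18, 70]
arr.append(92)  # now [3, 7, 4, 2, 9, 18, 70, 92]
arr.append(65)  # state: [3, 7, 4, 2, 9, 18, 70, 92, 65]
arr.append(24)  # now [3, 7, 4, 2, 9, 18, 70, 92, 65, 24]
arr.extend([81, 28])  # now [3, 7, 4, 2, 9, 18, 70, 92, 65, 24, 81, 28]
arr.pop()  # 28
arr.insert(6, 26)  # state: [3, 7, 4, 2, 9, 18, 26, 70, 92, 65, 24, 81]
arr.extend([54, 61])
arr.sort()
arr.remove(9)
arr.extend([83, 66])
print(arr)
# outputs [2, 3, 4, 7, 18, 24, 26, 54, 61, 65, 70, 81, 92, 83, 66]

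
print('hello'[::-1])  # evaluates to olleh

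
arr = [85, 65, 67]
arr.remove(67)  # [85, 65]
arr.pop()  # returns 65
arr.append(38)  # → [85, 38]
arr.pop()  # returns 38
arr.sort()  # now [85]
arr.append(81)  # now [85, 81]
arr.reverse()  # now [81, 85]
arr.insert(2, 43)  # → [81, 85, 43]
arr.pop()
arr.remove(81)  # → [85]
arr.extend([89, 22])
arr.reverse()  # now [22, 89, 85]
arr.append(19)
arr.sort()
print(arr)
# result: [19, 22, 85, 89]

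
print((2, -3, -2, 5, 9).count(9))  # 1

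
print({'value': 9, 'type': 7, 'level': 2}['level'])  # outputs 2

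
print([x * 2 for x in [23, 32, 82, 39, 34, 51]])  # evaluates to [46, 64, 164, 78, 68, 102]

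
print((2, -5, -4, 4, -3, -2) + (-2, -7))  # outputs (2, -5, -4, 4, -3, -2, -2, -7)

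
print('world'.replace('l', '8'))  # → wor8d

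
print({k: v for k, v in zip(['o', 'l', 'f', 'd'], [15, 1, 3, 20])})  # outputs {'o': 15, 'l': 1, 'f': 3, 'd': 20}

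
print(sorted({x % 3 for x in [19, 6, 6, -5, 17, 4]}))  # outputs [0, 1, 2]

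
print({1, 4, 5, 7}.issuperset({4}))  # True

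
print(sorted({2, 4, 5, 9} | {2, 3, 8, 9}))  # [2, 3, 4, 5, 8, 9]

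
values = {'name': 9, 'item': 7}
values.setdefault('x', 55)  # 55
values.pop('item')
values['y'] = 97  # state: {'name': 9, 'x': 55, 'y': 97}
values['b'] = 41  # {'name': 9, 'x': 55, 'y': 97, 'b': 41}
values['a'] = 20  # {'name': 9, 'x': 55, 'y': 97, 'b': 41, 'a': 20}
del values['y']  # {'name': 9, 'x': 55, 'b': 41, 'a': 20}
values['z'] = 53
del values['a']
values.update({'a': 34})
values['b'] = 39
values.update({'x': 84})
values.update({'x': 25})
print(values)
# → {'name': 9, 'x': 25, 'b': 39, 'z': 53, 'a': 34}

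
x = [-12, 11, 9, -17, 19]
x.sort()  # [-17, -12, 9, 11, 19]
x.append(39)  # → [-17, -12, 9, 11, 19, 39]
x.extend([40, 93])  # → [-17, -12, 9, 11, 19, 39, 40, 93]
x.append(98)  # [-17, -12, 9, 11, 19, 39, 40, 93, 98]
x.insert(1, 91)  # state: [-17, 91, -12, 9, 11, 19, 39, 40, 93, 98]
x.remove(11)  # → [-17, 91, -12, 9, 19, 39, 40, 93, 98]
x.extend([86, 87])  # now [-17, 91, -12, 9, 19, 39, 40, 93, 98, 86, 87]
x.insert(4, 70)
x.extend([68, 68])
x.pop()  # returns 68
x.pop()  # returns 68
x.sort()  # [-17, -12, 9, 19, 39, 40, 70, 86, 87, 91, 93, 98]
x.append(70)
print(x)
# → [-17, -12, 9, 19, 39, 40, 70, 86, 87, 91, 93, 98, 70]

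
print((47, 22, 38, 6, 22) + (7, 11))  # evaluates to (47, 22, 38, 6, 22, 7, 11)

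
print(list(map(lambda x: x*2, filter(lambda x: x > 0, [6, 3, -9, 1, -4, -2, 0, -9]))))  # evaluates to [12, 6, 2]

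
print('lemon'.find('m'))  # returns 2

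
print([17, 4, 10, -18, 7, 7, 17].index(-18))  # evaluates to 3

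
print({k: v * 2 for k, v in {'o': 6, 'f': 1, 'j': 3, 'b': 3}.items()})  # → {'o': 12, 'f': 2, 'j': 6, 'b': 6}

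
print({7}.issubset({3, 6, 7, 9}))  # True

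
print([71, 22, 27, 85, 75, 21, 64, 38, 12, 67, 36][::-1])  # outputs [36, 67, 12, 38, 64, 21, 75, 85, 27, 22, 71]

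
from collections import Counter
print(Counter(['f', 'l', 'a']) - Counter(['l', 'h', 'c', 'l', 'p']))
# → Counter({'f': 1, 'a': 1})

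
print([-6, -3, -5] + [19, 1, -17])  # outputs [-6, -3, -5, 19, 1, -17]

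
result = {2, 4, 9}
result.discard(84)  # {2, 4, 9}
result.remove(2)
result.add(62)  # {4, 9, 62}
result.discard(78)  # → {4, 9, 62}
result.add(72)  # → {4, 9, 62, 72}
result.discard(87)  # {4, 9, 62, 72}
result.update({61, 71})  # {4, 9, 61, 62, 71, 72}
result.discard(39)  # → {4, 9, 61, 62, 71, 72}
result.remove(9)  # {4, 61, 62, 71, 72}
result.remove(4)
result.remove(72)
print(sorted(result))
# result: [61, 62, 71]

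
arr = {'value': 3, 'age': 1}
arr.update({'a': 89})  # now {'value': 3, 'age': 1, 'a': 89}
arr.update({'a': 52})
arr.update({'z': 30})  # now {'value': 3, 'age': 1, 'a': 52, 'z': 30}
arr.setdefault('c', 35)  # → 35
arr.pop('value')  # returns 3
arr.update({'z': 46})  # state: {'age': 1, 'a': 52, 'z': 46, 'c': 35}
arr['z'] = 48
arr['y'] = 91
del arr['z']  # {'age': 1, 'a': 52, 'c': 35, 'y': 91}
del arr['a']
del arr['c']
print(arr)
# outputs {'age': 1, 'y': 91}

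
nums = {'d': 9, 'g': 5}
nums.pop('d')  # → 9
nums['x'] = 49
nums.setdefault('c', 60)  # 60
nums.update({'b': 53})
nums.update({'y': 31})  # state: {'g': 5, 'x': 49, 'c': 60, 'b': 53, 'y': 31}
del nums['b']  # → {'g': 5, 'x': 49, 'c': 60, 'y': 31}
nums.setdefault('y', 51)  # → 31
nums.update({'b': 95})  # {'g': 5, 'x': 49, 'c': 60, 'y': 31, 'b': 95}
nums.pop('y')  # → 31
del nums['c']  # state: {'g': 5, 'x': 49, 'b': 95}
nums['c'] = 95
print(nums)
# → {'g': 5, 'x': 49, 'b': 95, 'c': 95}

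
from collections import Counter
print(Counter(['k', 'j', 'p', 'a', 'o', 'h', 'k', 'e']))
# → Counter({'k': 2, 'j': 1, 'p': 1, 'a': 1, 'o': 1, 'h': 1, 'e': 1})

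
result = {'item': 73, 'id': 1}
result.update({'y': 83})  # {'item': 73, 'id': 1, 'y': 83}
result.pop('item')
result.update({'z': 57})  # {'id': 1, 'y': 83, 'z': 57}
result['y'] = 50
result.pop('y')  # 50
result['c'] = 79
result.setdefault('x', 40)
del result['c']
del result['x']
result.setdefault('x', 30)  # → 30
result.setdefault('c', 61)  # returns 61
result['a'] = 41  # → {'id': 1, 'z': 57, 'x': 30, 'c': 61, 'a': 41}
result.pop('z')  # 57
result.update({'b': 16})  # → {'id': 1, 'x': 30, 'c': 61, 'a': 41, 'b': 16}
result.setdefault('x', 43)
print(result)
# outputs {'id': 1, 'x': 30, 'c': 61, 'a': 41, 'b': 16}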